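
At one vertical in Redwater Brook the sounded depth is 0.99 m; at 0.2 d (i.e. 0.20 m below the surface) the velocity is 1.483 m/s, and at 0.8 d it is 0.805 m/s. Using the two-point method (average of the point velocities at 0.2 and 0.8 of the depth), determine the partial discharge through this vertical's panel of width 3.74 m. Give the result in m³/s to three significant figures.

v̄ = (1.483 + 0.805) / 2 = 1.144 m/s
q = v̄ × d × w = 1.144 × 0.99 × 3.74 = 4.236 m³/s

4.24 m³/s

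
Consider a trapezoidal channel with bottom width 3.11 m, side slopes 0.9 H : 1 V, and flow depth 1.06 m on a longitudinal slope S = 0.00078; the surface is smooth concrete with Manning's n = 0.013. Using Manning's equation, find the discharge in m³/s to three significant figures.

A = (b + z·y)·y = (3.11 + 0.9×1.06)×1.06 = 4.308 m²
P = b + 2y√(1+z²) = 3.11 + 2×1.06×√(1+0.9²) = 5.962 m
R = A/P = 4.308/5.962 = 0.7225 m
Q = (1/n)·A·R^(2/3)·S^(1/2) = (1/0.013) × 4.308 × 0.7225^(2/3) × 0.00078^(1/2) = 7.452 m³/s

7.45 m³/s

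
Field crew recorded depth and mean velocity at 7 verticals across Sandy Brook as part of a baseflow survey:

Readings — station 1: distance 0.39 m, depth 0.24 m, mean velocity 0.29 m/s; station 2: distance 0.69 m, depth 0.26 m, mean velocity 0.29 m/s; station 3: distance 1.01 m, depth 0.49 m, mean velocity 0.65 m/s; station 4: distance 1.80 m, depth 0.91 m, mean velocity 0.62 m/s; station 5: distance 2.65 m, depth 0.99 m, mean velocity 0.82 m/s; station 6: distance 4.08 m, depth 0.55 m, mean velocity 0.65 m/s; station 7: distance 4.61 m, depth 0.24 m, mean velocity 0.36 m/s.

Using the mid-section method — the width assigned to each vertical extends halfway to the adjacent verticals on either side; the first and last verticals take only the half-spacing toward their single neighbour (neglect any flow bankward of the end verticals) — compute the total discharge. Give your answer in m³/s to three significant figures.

1.97 m³/s

w_1 = (0.69 − 0.39)/2 = 0.15 m; q_1 = 0.29 × 0.24 × 0.15 = 0.01044 m³/s
w_2 = (1.01 − 0.39)/2 = 0.31 m; q_2 = 0.29 × 0.26 × 0.31 = 0.02337 m³/s
w_3 = (1.80 − 0.69)/2 = 0.555 m; q_3 = 0.65 × 0.49 × 0.555 = 0.1768 m³/s
w_4 = (2.65 − 1.01)/2 = 0.82 m; q_4 = 0.62 × 0.91 × 0.82 = 0.4626 m³/s
w_5 = (4.08 − 1.80)/2 = 1.14 m; q_5 = 0.82 × 0.99 × 1.14 = 0.9255 m³/s
w_6 = (4.61 − 2.65)/2 = 0.98 m; q_6 = 0.65 × 0.55 × 0.98 = 0.3504 m³/s
w_7 = (4.61 − 4.08)/2 = 0.265 m; q_7 = 0.36 × 0.24 × 0.265 = 0.02290 m³/s
Q = Σ qᵢ = 1.972 m³/s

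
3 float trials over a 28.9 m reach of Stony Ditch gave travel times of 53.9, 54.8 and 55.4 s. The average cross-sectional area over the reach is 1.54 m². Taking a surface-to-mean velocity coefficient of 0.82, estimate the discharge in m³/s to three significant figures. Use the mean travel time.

0.667 m³/s

t̄ = (53.9 + 54.8 + 55.4) / 3 = 54.7 s
v_surface = L / t̄ = 28.9 / 54.7 = 0.5283 m/s
v_mean = 0.82 × 0.5283 = 0.4332 m/s
Q = A × v_mean = 1.54 × 0.4332 = 0.6672 m³/s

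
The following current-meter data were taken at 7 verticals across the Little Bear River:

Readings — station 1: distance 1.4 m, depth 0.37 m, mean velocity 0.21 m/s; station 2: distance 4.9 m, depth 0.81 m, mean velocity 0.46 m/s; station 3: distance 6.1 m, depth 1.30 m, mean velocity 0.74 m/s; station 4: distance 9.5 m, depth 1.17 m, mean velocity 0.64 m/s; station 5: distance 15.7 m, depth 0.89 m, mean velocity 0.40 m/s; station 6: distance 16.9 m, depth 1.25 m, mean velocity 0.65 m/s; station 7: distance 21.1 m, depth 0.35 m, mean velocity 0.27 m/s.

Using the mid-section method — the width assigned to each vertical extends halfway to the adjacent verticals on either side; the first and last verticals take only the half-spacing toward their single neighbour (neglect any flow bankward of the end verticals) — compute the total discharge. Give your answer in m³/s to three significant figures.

10.5 m³/s

w_1 = (4.9 − 1.4)/2 = 1.75 m; q_1 = 0.21 × 0.37 × 1.75 = 0.1360 m³/s
w_2 = (6.1 − 1.4)/2 = 2.35 m; q_2 = 0.46 × 0.81 × 2.35 = 0.8756 m³/s
w_3 = (9.5 − 4.9)/2 = 2.3 m; q_3 = 0.74 × 1.30 × 2.3 = 2.213 m³/s
w_4 = (15.7 − 6.1)/2 = 4.8 m; q_4 = 0.64 × 1.17 × 4.8 = 3.594 m³/s
w_5 = (16.9 − 9.5)/2 = 3.7 m; q_5 = 0.40 × 0.89 × 3.7 = 1.317 m³/s
w_6 = (21.1 − 15.7)/2 = 2.7 m; q_6 = 0.65 × 1.25 × 2.7 = 2.194 m³/s
w_7 = (21.1 − 16.9)/2 = 2.1 m; q_7 = 0.27 × 0.35 × 2.1 = 0.1985 m³/s
Q = Σ qᵢ = 10.53 m³/s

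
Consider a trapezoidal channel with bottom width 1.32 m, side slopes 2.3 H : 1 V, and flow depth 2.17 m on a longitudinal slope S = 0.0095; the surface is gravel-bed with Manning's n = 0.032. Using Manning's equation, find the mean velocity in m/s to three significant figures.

3.29 m/s

A = (b + z·y)·y = (1.32 + 2.3×2.17)×2.17 = 13.69 m²
P = b + 2y√(1+z²) = 1.32 + 2×2.17×√(1+2.3²) = 12.20 m
R = A/P = 13.69/12.20 = 1.122 m
Q = (1/n)·A·R^(2/3)·S^(1/2) = (1/0.032) × 13.69 × 1.122^(2/3) × 0.0095^(1/2) = 45.04 m³/s
V = Q/A = 45.04/13.69 = 3.289 m/s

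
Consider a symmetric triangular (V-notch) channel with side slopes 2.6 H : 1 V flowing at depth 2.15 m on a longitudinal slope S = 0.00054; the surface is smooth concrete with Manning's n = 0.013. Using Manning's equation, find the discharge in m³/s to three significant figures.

21.5 m³/s

A = z·y² = 2.6×2.15² = 12.02 m²
P = 2y√(1+z²) = 2×2.15×√(1+2.6²) = 11.98 m
R = A/P = 12.02/11.98 = 1.003 m
Q = (1/n)·A·R^(2/3)·S^(1/2) = (1/0.013) × 12.02 × 1.003^(2/3) × 0.00054^(1/2) = 21.53 m³/s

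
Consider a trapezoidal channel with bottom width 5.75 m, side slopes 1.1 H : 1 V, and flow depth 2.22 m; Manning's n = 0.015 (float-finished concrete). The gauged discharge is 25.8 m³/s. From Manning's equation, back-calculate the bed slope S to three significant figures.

A = (b + z·y)·y = (5.75 + 1.1×2.22)×2.22 = 18.19 m²
P = b + 2y√(1+z²) = 5.75 + 2×2.22×√(1+1.1²) = 12.35 m
R = A/P = 18.19/12.35 = 1.473 m
S = (Q·n / (1·A·R^(2/3)))² = (25.8×0.015 / (1×18.19×1.294))² = 0.0002703

0.000270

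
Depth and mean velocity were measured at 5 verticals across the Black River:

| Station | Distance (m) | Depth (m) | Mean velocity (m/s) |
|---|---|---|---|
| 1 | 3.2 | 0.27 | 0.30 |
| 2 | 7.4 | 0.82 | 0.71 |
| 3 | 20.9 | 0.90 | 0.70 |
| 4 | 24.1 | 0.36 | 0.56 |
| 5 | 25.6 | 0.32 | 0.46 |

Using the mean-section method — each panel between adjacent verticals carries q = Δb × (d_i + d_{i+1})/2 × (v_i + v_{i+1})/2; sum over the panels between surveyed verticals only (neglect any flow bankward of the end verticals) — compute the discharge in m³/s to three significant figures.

Panel 1-2: Δb = 4.2 m, d̄ = (0.27+0.82)/2 = 0.545, v̄ = (0.30+0.71)/2 = 0.505 → q = 4.2×0.545×0.505 = 1.156 m³/s
Panel 2-3: Δb = 13.5 m, d̄ = (0.82+0.90)/2 = 0.86, v̄ = (0.71+0.70)/2 = 0.705 → q = 13.5×0.86×0.705 = 8.185 m³/s
Panel 3-4: Δb = 3.2 m, d̄ = (0.90+0.36)/2 = 0.63, v̄ = (0.70+0.56)/2 = 0.63 → q = 3.2×0.63×0.63 = 1.270 m³/s
Panel 4-5: Δb = 1.5 m, d̄ = (0.36+0.32)/2 = 0.34, v̄ = (0.56+0.46)/2 = 0.51 → q = 1.5×0.34×0.51 = 0.2601 m³/s
Q = Σ q = 10.87 m³/s

10.9 m³/s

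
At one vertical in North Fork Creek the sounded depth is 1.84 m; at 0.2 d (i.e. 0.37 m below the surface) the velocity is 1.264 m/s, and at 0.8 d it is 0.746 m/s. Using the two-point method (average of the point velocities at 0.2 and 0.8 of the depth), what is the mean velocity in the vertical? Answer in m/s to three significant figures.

1.01 m/s

v̄ = (1.264 + 0.746) / 2 = 1.005 m/s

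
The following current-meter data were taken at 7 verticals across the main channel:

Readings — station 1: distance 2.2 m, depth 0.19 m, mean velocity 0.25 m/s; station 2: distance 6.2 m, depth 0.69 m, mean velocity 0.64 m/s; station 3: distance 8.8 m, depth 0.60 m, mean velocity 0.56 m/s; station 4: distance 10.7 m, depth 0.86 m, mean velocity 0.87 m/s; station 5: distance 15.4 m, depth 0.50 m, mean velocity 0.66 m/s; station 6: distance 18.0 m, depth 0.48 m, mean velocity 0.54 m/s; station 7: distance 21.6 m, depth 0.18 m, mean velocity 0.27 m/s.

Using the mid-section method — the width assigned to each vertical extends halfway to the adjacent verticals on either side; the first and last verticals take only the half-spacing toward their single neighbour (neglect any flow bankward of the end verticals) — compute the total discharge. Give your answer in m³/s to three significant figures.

6.87 m³/s

w_1 = (6.2 − 2.2)/2 = 2 m; q_1 = 0.25 × 0.19 × 2 = 0.09500 m³/s
w_2 = (8.8 − 2.2)/2 = 3.3 m; q_2 = 0.64 × 0.69 × 3.3 = 1.457 m³/s
w_3 = (10.7 − 6.2)/2 = 2.25 m; q_3 = 0.56 × 0.60 × 2.25 = 0.7560 m³/s
w_4 = (15.4 − 8.8)/2 = 3.3 m; q_4 = 0.87 × 0.86 × 3.3 = 2.469 m³/s
w_5 = (18.0 − 10.7)/2 = 3.65 m; q_5 = 0.66 × 0.50 × 3.65 = 1.205 m³/s
w_6 = (21.6 − 15.4)/2 = 3.1 m; q_6 = 0.54 × 0.48 × 3.1 = 0.8035 m³/s
w_7 = (21.6 − 18.0)/2 = 1.8 m; q_7 = 0.27 × 0.18 × 1.8 = 0.08748 m³/s
Q = Σ qᵢ = 6.873 m³/s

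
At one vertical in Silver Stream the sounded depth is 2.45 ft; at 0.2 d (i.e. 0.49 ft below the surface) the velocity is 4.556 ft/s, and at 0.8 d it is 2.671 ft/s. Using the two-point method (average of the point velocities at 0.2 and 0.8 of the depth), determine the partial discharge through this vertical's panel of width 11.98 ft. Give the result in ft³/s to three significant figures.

106 ft³/s

v̄ = (4.556 + 2.671) / 2 = 3.614 ft/s
q = v̄ × d × w = 3.614 × 2.45 × 11.98 = 106.1 ft³/s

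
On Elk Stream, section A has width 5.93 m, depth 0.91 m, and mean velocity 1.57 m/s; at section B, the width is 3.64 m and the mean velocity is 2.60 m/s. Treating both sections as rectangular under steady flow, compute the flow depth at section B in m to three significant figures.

0.895 m

Q = A₁V₁ = (5.93×0.91) × 1.57 = 8.472 m³/s
d₂ = Q/(b₂ V₂) = 8.472/(3.64×2.60) = 0.8952 m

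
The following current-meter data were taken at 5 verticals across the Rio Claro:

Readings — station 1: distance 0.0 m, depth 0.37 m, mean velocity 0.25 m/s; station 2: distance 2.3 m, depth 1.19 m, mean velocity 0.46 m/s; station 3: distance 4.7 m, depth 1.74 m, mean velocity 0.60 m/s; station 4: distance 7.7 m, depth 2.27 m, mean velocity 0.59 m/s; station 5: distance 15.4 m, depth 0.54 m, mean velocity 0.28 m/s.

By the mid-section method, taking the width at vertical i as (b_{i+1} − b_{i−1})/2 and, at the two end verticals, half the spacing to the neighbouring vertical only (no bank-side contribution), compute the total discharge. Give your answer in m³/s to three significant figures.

w_1 = (2.3 − 0.0)/2 = 1.15 m; q_1 = 0.25 × 0.37 × 1.15 = 0.1064 m³/s
w_2 = (4.7 − 0.0)/2 = 2.35 m; q_2 = 0.46 × 1.19 × 2.35 = 1.286 m³/s
w_3 = (7.7 − 2.3)/2 = 2.7 m; q_3 = 0.60 × 1.74 × 2.7 = 2.819 m³/s
w_4 = (15.4 − 4.7)/2 = 5.35 m; q_4 = 0.59 × 2.27 × 5.35 = 7.165 m³/s
w_5 = (15.4 − 7.7)/2 = 3.85 m; q_5 = 0.28 × 0.54 × 3.85 = 0.5821 m³/s
Q = Σ qᵢ = 11.96 m³/s

12.0 m³/s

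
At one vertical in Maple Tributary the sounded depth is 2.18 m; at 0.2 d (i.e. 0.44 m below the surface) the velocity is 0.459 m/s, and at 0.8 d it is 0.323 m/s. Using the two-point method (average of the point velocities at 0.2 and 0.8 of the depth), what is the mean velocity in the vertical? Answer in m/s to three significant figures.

0.391 m/s

v̄ = (0.459 + 0.323) / 2 = 0.3910 m/s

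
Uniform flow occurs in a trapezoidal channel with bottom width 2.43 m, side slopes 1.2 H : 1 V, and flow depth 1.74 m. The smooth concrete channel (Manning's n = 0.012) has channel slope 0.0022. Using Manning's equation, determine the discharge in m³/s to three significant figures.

30.7 m³/s

A = (b + z·y)·y = (2.43 + 1.2×1.74)×1.74 = 7.861 m²
P = b + 2y√(1+z²) = 2.43 + 2×1.74×√(1+1.2²) = 7.866 m
R = A/P = 7.861/7.866 = 0.9994 m
Q = (1/n)·A·R^(2/3)·S^(1/2) = (1/0.012) × 7.861 × 0.9994^(2/3) × 0.0022^(1/2) = 30.72 m³/s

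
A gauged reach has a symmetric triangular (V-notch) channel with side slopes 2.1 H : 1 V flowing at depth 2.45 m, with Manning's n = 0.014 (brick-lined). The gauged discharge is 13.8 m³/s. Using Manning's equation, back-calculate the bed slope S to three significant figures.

0.000205

A = z·y² = 2.1×2.45² = 12.61 m²
P = 2y√(1+z²) = 2×2.45×√(1+2.1²) = 11.40 m
R = A/P = 12.61/11.40 = 1.106 m
S = (Q·n / (1·A·R^(2/3)))² = (13.8×0.014 / (1×12.61×1.069))² = 0.0002054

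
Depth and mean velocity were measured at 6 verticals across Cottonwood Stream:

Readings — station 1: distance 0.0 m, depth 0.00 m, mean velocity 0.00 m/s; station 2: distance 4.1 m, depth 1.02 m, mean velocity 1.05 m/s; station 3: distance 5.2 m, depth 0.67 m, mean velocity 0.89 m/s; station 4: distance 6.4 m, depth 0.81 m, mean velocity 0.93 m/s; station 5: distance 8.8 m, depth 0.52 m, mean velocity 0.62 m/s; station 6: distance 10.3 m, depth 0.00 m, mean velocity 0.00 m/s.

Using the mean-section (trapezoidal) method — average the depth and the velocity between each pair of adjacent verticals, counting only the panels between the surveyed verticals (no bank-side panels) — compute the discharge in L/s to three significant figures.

Panel 1-2: Δb = 4.1 m, d̄ = (0.00+1.02)/2 = 0.51, v̄ = (0.00+1.05)/2 = 0.525 → q = 4.1×0.51×0.525 = 1.098 m³/s
Panel 2-3: Δb = 1.1 m, d̄ = (1.02+0.67)/2 = 0.845, v̄ = (1.05+0.89)/2 = 0.97 → q = 1.1×0.845×0.97 = 0.9016 m³/s
Panel 3-4: Δb = 1.2 m, d̄ = (0.67+0.81)/2 = 0.74, v̄ = (0.89+0.93)/2 = 0.91 → q = 1.2×0.74×0.91 = 0.8081 m³/s
Panel 4-5: Δb = 2.4 m, d̄ = (0.81+0.52)/2 = 0.665, v̄ = (0.93+0.62)/2 = 0.775 → q = 2.4×0.665×0.775 = 1.237 m³/s
Panel 5-6: Δb = 1.5 m, d̄ = (0.52+0.00)/2 = 0.26, v̄ = (0.62+0.00)/2 = 0.31 → q = 1.5×0.26×0.31 = 0.1209 m³/s
Q = Σ q = 4.165 m³/s
= 4.165 × 1000 = 4165 L/s

4170 L/s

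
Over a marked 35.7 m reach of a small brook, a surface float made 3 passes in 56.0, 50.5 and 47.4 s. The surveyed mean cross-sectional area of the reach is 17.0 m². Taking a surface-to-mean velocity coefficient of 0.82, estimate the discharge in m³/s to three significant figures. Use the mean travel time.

t̄ = (56.0 + 50.5 + 47.4) / 3 = 51.3 s
v_surface = L / t̄ = 35.7 / 51.3 = 0.6959 m/s
v_mean = 0.82 × 0.6959 = 0.5706 m/s
Q = A × v_mean = 17.0 × 0.5706 = 9.701 m³/s

9.70 m³/s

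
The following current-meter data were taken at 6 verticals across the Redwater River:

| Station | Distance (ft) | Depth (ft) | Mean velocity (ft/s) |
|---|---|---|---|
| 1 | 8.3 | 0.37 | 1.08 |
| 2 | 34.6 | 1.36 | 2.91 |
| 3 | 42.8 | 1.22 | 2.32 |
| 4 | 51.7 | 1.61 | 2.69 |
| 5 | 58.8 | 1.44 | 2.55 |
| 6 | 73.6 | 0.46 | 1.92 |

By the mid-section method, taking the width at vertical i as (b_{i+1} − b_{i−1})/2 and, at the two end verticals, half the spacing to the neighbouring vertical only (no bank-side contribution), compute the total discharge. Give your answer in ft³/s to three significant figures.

w_1 = (34.6 − 8.3)/2 = 13.15 ft; q_1 = 1.08 × 0.37 × 13.15 = 5.255 ft³/s
w_2 = (42.8 − 8.3)/2 = 17.25 ft; q_2 = 2.91 × 1.36 × 17.25 = 68.27 ft³/s
w_3 = (51.7 − 34.6)/2 = 8.55 ft; q_3 = 2.32 × 1.22 × 8.55 = 24.20 ft³/s
w_4 = (58.8 − 42.8)/2 = 8 ft; q_4 = 2.69 × 1.61 × 8 = 34.65 ft³/s
w_5 = (73.6 − 51.7)/2 = 10.95 ft; q_5 = 2.55 × 1.44 × 10.95 = 40.21 ft³/s
w_6 = (73.6 − 58.8)/2 = 7.4 ft; q_6 = 1.92 × 0.46 × 7.4 = 6.536 ft³/s
Q = Σ qᵢ = 179.1 ft³/s

179 ft³/s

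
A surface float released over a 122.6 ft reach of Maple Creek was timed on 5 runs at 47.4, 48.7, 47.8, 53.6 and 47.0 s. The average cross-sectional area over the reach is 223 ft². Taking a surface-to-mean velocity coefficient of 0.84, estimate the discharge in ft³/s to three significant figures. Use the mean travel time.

470 ft³/s

t̄ = (47.4 + 48.7 + 47.8 + 53.6 + 47.0) / 5 = 48.9 s
v_surface = L / t̄ = 122.6 / 48.9 = 2.507 ft/s
v_mean = 0.84 × 2.507 = 2.106 ft/s
Q = A × v_mean = 223 × 2.106 = 469.6 ft³/s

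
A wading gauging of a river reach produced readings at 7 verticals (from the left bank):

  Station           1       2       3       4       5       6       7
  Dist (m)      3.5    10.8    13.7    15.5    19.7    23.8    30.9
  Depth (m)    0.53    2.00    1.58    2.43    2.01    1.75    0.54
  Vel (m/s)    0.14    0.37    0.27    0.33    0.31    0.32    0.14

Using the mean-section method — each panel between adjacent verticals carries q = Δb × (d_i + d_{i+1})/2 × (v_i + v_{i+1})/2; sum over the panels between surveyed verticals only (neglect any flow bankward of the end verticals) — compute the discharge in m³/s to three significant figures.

Panel 1-2: Δb = 7.3 m, d̄ = (0.53+2.00)/2 = 1.265, v̄ = (0.14+0.37)/2 = 0.255 → q = 7.3×1.265×0.255 = 2.355 m³/s
Panel 2-3: Δb = 2.9 m, d̄ = (2.00+1.58)/2 = 1.79, v̄ = (0.37+0.27)/2 = 0.32 → q = 2.9×1.79×0.32 = 1.661 m³/s
Panel 3-4: Δb = 1.8 m, d̄ = (1.58+2.43)/2 = 2.005, v̄ = (0.27+0.33)/2 = 0.3 → q = 1.8×2.005×0.3 = 1.083 m³/s
Panel 4-5: Δb = 4.2 m, d̄ = (2.43+2.01)/2 = 2.22, v̄ = (0.33+0.31)/2 = 0.32 → q = 4.2×2.22×0.32 = 2.984 m³/s
Panel 5-6: Δb = 4.1 m, d̄ = (2.01+1.75)/2 = 1.88, v̄ = (0.31+0.32)/2 = 0.315 → q = 4.1×1.88×0.315 = 2.428 m³/s
Panel 6-7: Δb = 7.1 m, d̄ = (1.75+0.54)/2 = 1.145, v̄ = (0.32+0.14)/2 = 0.23 → q = 7.1×1.145×0.23 = 1.870 m³/s
Q = Σ q = 12.38 m³/s

12.4 m³/s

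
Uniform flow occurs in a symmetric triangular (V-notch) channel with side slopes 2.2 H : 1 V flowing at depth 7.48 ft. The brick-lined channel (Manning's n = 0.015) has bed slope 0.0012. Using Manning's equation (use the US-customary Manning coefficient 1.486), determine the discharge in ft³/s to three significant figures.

A = z·y² = 2.2×7.48² = 123.1 ft²
P = 2y√(1+z²) = 2×7.48×√(1+2.2²) = 36.15 ft
R = A/P = 123.1/36.15 = 3.405 ft
Q = (1.486/n)·A·R^(2/3)·S^(1/2) = (1.486/0.015) × 123.1 × 3.405^(2/3) × 0.0012^(1/2) = 956.0 ft³/s

956 ft³/s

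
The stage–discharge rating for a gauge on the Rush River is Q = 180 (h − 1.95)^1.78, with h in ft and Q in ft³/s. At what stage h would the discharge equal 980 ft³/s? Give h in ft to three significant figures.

4.54 ft

h − h₀ = (Q/C)^(1/b) = (980/180)^(1/1.78) = 2.591 ft
h = 1.95 + 2.591 = 4.541 ft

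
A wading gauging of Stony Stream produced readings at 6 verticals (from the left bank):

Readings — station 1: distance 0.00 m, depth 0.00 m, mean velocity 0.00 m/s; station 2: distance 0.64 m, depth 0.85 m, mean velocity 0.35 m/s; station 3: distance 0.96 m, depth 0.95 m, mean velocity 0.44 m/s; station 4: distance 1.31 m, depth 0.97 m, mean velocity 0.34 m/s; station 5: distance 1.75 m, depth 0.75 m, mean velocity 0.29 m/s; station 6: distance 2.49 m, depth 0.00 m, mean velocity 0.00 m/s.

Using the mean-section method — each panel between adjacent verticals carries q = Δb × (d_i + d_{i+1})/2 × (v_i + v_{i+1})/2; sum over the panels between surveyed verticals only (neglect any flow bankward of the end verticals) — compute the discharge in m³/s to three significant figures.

0.452 m³/s

Panel 1-2: Δb = 0.64 m, d̄ = (0.00+0.85)/2 = 0.425, v̄ = (0.00+0.35)/2 = 0.175 → q = 0.64×0.425×0.175 = 0.04760 m³/s
Panel 2-3: Δb = 0.32 m, d̄ = (0.85+0.95)/2 = 0.9, v̄ = (0.35+0.44)/2 = 0.395 → q = 0.32×0.9×0.395 = 0.1138 m³/s
Panel 3-4: Δb = 0.35 m, d̄ = (0.95+0.97)/2 = 0.96, v̄ = (0.44+0.34)/2 = 0.39 → q = 0.35×0.96×0.39 = 0.1310 m³/s
Panel 4-5: Δb = 0.44 m, d̄ = (0.97+0.75)/2 = 0.86, v̄ = (0.34+0.29)/2 = 0.315 → q = 0.44×0.86×0.315 = 0.1192 m³/s
Panel 5-6: Δb = 0.74 m, d̄ = (0.75+0.00)/2 = 0.375, v̄ = (0.29+0.00)/2 = 0.145 → q = 0.74×0.375×0.145 = 0.04024 m³/s
Q = Σ q = 0.4518 m³/s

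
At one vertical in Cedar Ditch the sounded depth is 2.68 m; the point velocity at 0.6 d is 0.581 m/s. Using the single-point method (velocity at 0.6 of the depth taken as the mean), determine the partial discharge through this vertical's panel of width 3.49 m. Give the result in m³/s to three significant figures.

v̄ = v₀.₆ = 0.581 m/s
q = v̄ × d × w = 0.5810 × 2.68 × 3.49 = 5.434 m³/s

5.43 m³/s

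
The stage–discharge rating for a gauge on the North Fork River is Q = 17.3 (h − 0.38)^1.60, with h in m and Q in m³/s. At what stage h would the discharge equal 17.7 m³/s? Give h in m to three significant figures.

h − h₀ = (Q/C)^(1/b) = (17.7/17.3)^(1/1.60) = 1.014 m
h = 0.38 + 1.014 = 1.394 m

1.39 m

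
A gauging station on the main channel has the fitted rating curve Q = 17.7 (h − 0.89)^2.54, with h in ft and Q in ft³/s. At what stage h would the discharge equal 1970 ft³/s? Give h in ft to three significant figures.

h − h₀ = (Q/C)^(1/b) = (1970/17.7)^(1/2.54) = 6.393 ft
h = 0.89 + 6.393 = 7.283 ft

7.28 ft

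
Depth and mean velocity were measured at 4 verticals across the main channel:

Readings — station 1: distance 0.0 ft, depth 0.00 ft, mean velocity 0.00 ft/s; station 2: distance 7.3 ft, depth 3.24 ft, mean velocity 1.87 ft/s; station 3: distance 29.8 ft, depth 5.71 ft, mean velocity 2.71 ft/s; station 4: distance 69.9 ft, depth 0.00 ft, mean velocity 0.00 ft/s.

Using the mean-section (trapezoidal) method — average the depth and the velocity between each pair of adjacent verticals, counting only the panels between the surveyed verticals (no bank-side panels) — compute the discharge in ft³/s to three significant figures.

397 ft³/s

Panel 1-2: Δb = 7.3 ft, d̄ = (0.00+3.24)/2 = 1.62, v̄ = (0.00+1.87)/2 = 0.935 → q = 7.3×1.62×0.935 = 11.06 ft³/s
Panel 2-3: Δb = 22.5 ft, d̄ = (3.24+5.71)/2 = 4.475, v̄ = (1.87+2.71)/2 = 2.29 → q = 22.5×4.475×2.29 = 230.6 ft³/s
Panel 3-4: Δb = 40.1 ft, d̄ = (5.71+0.00)/2 = 2.855, v̄ = (2.71+0.00)/2 = 1.355 → q = 40.1×2.855×1.355 = 155.1 ft³/s
Q = Σ q = 396.8 ft³/s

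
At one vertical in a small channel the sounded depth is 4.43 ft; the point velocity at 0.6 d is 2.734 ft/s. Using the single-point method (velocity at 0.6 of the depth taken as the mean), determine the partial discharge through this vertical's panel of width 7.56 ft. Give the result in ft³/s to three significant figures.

91.6 ft³/s

v̄ = v₀.₆ = 2.734 ft/s
q = v̄ × d × w = 2.734 × 4.43 × 7.56 = 91.56 ft³/s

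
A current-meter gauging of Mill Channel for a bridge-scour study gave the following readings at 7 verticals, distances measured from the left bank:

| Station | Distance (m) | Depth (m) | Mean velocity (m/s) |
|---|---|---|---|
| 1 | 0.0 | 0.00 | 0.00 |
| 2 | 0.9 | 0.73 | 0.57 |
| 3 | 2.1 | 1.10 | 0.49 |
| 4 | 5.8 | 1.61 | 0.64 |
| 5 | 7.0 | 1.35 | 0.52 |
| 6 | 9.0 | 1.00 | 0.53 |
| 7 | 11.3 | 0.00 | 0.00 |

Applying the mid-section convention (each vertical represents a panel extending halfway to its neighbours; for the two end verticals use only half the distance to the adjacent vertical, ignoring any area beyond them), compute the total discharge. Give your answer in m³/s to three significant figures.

6.54 m³/s

w_2 = (2.1 − 0.0)/2 = 1.05 m; q_2 = 0.57 × 0.73 × 1.05 = 0.4369 m³/s
w_3 = (5.8 − 0.9)/2 = 2.45 m; q_3 = 0.49 × 1.10 × 2.45 = 1.321 m³/s
w_4 = (7.0 − 2.1)/2 = 2.45 m; q_4 = 0.64 × 1.61 × 2.45 = 2.524 m³/s
w_5 = (9.0 − 5.8)/2 = 1.6 m; q_5 = 0.52 × 1.35 × 1.6 = 1.123 m³/s
w_6 = (11.3 − 7.0)/2 = 2.15 m; q_6 = 0.53 × 1.00 × 2.15 = 1.140 m³/s
Stations 1, 7 contribute zero (depth or velocity is 0).
Q = Σ qᵢ = 6.545 m³/s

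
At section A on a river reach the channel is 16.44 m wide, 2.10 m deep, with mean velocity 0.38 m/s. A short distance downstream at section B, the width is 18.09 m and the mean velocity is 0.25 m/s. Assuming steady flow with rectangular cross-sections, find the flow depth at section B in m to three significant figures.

Q = A₁V₁ = (16.44×2.10) × 0.38 = 13.12 m³/s
d₂ = Q/(b₂ V₂) = 13.12/(18.09×0.25) = 2.901 m

2.90 m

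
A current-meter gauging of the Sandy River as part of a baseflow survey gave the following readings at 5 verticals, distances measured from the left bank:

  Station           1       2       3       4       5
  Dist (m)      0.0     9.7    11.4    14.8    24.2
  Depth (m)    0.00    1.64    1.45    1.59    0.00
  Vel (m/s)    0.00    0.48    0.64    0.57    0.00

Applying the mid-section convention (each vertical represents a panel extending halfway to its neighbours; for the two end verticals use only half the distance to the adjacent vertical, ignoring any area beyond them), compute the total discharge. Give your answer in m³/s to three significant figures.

w_2 = (11.4 − 0.0)/2 = 5.7 m; q_2 = 0.48 × 1.64 × 5.7 = 4.487 m³/s
w_3 = (14.8 − 9.7)/2 = 2.55 m; q_3 = 0.64 × 1.45 × 2.55 = 2.366 m³/s
w_4 = (24.2 − 11.4)/2 = 6.4 m; q_4 = 0.57 × 1.59 × 6.4 = 5.800 m³/s
Stations 1, 5 contribute zero (depth or velocity is 0).
Q = Σ qᵢ = 12.65 m³/s

12.7 m³/s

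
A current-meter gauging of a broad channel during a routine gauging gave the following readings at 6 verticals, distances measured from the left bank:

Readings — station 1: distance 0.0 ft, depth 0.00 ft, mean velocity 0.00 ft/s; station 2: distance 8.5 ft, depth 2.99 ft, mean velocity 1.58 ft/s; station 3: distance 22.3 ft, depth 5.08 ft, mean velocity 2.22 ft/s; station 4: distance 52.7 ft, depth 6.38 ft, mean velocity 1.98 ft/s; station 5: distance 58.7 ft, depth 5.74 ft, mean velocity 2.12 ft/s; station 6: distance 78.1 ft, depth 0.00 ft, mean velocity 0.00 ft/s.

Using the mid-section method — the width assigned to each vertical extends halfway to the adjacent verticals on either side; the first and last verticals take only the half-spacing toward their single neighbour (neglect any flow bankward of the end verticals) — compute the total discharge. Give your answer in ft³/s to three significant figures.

w_2 = (22.3 − 0.0)/2 = 11.15 ft; q_2 = 1.58 × 2.99 × 11.15 = 52.67 ft³/s
w_3 = (52.7 − 8.5)/2 = 22.1 ft; q_3 = 2.22 × 5.08 × 22.1 = 249.2 ft³/s
w_4 = (58.7 − 22.3)/2 = 18.2 ft; q_4 = 1.98 × 6.38 × 18.2 = 229.9 ft³/s
w_5 = (78.1 − 52.7)/2 = 12.7 ft; q_5 = 2.12 × 5.74 × 12.7 = 154.5 ft³/s
Stations 1, 6 contribute zero (depth or velocity is 0).
Q = Σ qᵢ = 686.4 ft³/s

686 ft³/s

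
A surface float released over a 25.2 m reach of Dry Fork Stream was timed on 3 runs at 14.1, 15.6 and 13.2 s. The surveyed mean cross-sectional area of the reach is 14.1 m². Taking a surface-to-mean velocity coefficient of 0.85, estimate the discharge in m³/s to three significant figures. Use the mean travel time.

t̄ = (14.1 + 15.6 + 13.2) / 3 = 14.3 s
v_surface = L / t̄ = 25.2 / 14.3 = 1.762 m/s
v_mean = 0.85 × 1.762 = 1.498 m/s
Q = A × v_mean = 14.1 × 1.498 = 21.12 m³/s

21.1 m³/s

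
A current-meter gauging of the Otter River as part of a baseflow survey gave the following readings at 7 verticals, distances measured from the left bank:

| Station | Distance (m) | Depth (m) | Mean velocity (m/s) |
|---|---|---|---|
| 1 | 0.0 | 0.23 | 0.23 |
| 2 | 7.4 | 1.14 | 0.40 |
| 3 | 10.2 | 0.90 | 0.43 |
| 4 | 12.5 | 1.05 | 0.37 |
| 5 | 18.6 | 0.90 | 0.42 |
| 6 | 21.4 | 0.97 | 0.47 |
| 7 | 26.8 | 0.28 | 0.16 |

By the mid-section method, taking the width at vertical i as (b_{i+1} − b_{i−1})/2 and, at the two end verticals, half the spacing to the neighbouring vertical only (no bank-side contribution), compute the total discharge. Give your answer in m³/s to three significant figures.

w_1 = (7.4 − 0.0)/2 = 3.7 m; q_1 = 0.23 × 0.23 × 3.7 = 0.1957 m³/s
w_2 = (10.2 − 0.0)/2 = 5.1 m; q_2 = 0.40 × 1.14 × 5.1 = 2.326 m³/s
w_3 = (12.5 − 7.4)/2 = 2.55 m; q_3 = 0.43 × 0.90 × 2.55 = 0.9869 m³/s
w_4 = (18.6 − 10.2)/2 = 4.2 m; q_4 = 0.37 × 1.05 × 4.2 = 1.632 m³/s
w_5 = (21.4 − 12.5)/2 = 4.45 m; q_5 = 0.42 × 0.90 × 4.45 = 1.682 m³/s
w_6 = (26.8 − 18.6)/2 = 4.1 m; q_6 = 0.47 × 0.97 × 4.1 = 1.869 m³/s
w_7 = (26.8 − 21.4)/2 = 2.7 m; q_7 = 0.16 × 0.28 × 2.7 = 0.1210 m³/s
Q = Σ qᵢ = 8.812 m³/s

8.81 m³/s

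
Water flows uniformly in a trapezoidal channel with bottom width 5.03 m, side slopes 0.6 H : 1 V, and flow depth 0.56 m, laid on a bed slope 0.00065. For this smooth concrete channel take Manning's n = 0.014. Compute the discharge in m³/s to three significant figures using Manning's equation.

3.33 m³/s

A = (b + z·y)·y = (5.03 + 0.6×0.56)×0.56 = 3.005 m²
P = b + 2y√(1+z²) = 5.03 + 2×0.56×√(1+0.6²) = 6.336 m
R = A/P = 3.005/6.336 = 0.4743 m
Q = (1/n)·A·R^(2/3)·S^(1/2) = (1/0.014) × 3.005 × 0.4743^(2/3) × 0.00065^(1/2) = 3.328 m³/s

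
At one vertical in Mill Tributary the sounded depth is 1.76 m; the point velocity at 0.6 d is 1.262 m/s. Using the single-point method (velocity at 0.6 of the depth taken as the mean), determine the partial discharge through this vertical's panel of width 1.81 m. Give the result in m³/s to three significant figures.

4.02 m³/s

v̄ = v₀.₆ = 1.262 m/s
q = v̄ × d × w = 1.262 × 1.76 × 1.81 = 4.020 m³/s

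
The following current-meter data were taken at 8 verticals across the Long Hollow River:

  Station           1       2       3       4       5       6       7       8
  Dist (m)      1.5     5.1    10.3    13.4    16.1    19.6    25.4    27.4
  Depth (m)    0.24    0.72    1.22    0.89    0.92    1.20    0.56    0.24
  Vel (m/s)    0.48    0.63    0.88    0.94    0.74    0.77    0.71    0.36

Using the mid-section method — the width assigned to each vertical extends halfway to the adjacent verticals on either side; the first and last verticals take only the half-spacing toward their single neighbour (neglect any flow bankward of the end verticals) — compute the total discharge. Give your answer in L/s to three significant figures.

w_1 = (5.1 − 1.5)/2 = 1.8 m; q_1 = 0.48 × 0.24 × 1.8 = 0.2074 m³/s
w_2 = (10.3 − 1.5)/2 = 4.4 m; q_2 = 0.63 × 0.72 × 4.4 = 1.996 m³/s
w_3 = (13.4 − 5.1)/2 = 4.15 m; q_3 = 0.88 × 1.22 × 4.15 = 4.455 m³/s
w_4 = (16.1 − 10.3)/2 = 2.9 m; q_4 = 0.94 × 0.89 × 2.9 = 2.426 m³/s
w_5 = (19.6 − 13.4)/2 = 3.1 m; q_5 = 0.74 × 0.92 × 3.1 = 2.110 m³/s
w_6 = (25.4 − 16.1)/2 = 4.65 m; q_6 = 0.77 × 1.20 × 4.65 = 4.297 m³/s
w_7 = (27.4 − 19.6)/2 = 3.9 m; q_7 = 0.71 × 0.56 × 3.9 = 1.551 m³/s
w_8 = (27.4 − 25.4)/2 = 1 m; q_8 = 0.36 × 0.24 × 1 = 0.08640 m³/s
Q = Σ qᵢ = 17.13 m³/s
= 17.13 × 1000 = 17130 L/s

17100 L/s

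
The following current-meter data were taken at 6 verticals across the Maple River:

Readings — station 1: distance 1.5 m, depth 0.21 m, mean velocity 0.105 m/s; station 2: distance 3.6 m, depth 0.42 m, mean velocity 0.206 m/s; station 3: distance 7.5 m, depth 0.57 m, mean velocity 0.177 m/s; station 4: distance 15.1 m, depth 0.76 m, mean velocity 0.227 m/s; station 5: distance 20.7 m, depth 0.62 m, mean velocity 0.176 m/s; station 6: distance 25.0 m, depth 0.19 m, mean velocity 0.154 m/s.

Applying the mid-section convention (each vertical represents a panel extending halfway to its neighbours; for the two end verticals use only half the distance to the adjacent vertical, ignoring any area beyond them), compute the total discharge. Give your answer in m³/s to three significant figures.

w_1 = (3.6 − 1.5)/2 = 1.05 m; q_1 = 0.105 × 0.21 × 1.05 = 0.02315 m³/s
w_2 = (7.5 − 1.5)/2 = 3 m; q_2 = 0.206 × 0.42 × 3 = 0.2596 m³/s
w_3 = (15.1 − 3.6)/2 = 5.75 m; q_3 = 0.177 × 0.57 × 5.75 = 0.5801 m³/s
w_4 = (20.7 − 7.5)/2 = 6.6 m; q_4 = 0.227 × 0.76 × 6.6 = 1.139 m³/s
w_5 = (25.0 − 15.1)/2 = 4.95 m; q_5 = 0.176 × 0.62 × 4.95 = 0.5401 m³/s
w_6 = (25.0 − 20.7)/2 = 2.15 m; q_6 = 0.154 × 0.19 × 2.15 = 0.06291 m³/s
Q = Σ qᵢ = 2.605 m³/s

2.60 m³/s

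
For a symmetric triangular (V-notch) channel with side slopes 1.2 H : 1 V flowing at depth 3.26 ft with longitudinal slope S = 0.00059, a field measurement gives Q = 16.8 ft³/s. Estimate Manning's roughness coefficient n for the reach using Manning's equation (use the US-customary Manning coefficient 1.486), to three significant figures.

A = z·y² = 1.2×3.26² = 12.75 ft²
P = 2y√(1+z²) = 2×3.26×√(1+1.2²) = 10.18 ft
R = A/P = 12.75/10.18 = 1.252 ft
n = (1.486/Q)·A·R^(2/3)·S^(1/2) = (1.486/16.8) × 12.75 × 1.162 × 0.02429 = 0.03183

0.0318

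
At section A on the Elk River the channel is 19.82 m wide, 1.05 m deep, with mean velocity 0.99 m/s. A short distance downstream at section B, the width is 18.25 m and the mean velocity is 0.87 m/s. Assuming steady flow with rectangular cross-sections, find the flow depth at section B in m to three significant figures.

Q = A₁V₁ = (19.82×1.05) × 0.99 = 20.60 m³/s
d₂ = Q/(b₂ V₂) = 20.60/(18.25×0.87) = 1.298 m

1.30 m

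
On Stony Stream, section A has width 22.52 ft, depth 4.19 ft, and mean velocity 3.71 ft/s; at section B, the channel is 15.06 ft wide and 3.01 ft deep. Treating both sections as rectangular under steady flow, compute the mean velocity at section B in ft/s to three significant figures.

7.72 ft/s

Q = A₁V₁ = (22.52×4.19) × 3.71 = 350.1 ft³/s
A₂ = 15.06 × 3.01 = 45.33 ft²
V₂ = Q/A₂ = 350.1/45.33 = 7.723 ft/s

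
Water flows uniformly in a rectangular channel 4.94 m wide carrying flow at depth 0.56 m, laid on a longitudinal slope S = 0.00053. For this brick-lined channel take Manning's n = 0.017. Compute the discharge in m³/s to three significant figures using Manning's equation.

A = b·y = 4.94 × 0.56 = 2.766 m²
P = b + 2y = 4.94 + 2×0.56 = 6.060 m
R = A/P = 2.766/6.060 = 0.4565 m
Q = (1/n)·A·R^(2/3)·S^(1/2) = (1/0.017) × 2.766 × 0.4565^(2/3) × 0.00053^(1/2) = 2.221 m³/s

2.22 m³/s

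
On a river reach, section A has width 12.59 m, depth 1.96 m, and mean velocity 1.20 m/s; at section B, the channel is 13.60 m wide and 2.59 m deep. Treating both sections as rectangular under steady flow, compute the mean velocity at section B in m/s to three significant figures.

0.841 m/s

Q = A₁V₁ = (12.59×1.96) × 1.20 = 29.61 m³/s
A₂ = 13.60 × 2.59 = 35.22 m²
V₂ = Q/A₂ = 29.61/35.22 = 0.8407 m/s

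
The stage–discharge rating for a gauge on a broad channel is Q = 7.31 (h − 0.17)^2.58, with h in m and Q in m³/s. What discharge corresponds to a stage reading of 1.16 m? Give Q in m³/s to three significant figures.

7.12 m³/s

Q = 7.31 × (1.16 − 0.17)^2.58 = 7.31 × 0.99^2.58 = 7.123 m³/s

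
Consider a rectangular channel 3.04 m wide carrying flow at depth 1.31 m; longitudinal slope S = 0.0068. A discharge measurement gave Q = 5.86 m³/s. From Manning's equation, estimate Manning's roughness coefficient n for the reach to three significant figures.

A = b·y = 3.04 × 1.31 = 3.982 m²
P = b + 2y = 3.04 + 2×1.31 = 5.660 m
R = A/P = 3.982/5.660 = 0.7036 m
n = (1/Q)·A·R^(2/3)·S^(1/2) = (1/5.86) × 3.982 × 0.7911 × 0.08246 = 0.04433

0.0443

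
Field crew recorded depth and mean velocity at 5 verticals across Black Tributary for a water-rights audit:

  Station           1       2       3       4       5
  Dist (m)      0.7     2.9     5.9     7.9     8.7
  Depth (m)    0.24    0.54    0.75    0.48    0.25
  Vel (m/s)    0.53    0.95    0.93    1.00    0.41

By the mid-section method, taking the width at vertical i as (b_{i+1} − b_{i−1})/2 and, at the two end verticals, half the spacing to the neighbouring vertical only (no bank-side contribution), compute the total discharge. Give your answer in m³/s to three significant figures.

3.93 m³/s

w_1 = (2.9 − 0.7)/2 = 1.1 m; q_1 = 0.53 × 0.24 × 1.1 = 0.1399 m³/s
w_2 = (5.9 − 0.7)/2 = 2.6 m; q_2 = 0.95 × 0.54 × 2.6 = 1.334 m³/s
w_3 = (7.9 − 2.9)/2 = 2.5 m; q_3 = 0.93 × 0.75 × 2.5 = 1.744 m³/s
w_4 = (8.7 − 5.9)/2 = 1.4 m; q_4 = 1.00 × 0.48 × 1.4 = 0.6720 m³/s
w_5 = (8.7 − 7.9)/2 = 0.4 m; q_5 = 0.41 × 0.25 × 0.4 = 0.04100 m³/s
Q = Σ qᵢ = 3.930 m³/s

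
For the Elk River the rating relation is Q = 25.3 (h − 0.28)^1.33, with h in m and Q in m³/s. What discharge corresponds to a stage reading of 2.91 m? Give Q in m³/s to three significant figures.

Q = 25.3 × (2.91 − 0.28)^1.33 = 25.3 × 2.63^1.33 = 91.55 m³/s

91.6 m³/s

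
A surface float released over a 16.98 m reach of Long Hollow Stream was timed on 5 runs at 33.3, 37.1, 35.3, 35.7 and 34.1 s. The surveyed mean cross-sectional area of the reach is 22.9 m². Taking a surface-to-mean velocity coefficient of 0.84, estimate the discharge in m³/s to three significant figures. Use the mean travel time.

t̄ = (33.3 + 37.1 + 35.3 + 35.7 + 34.1) / 5 = 35.1 s
v_surface = L / t̄ = 16.98 / 35.1 = 0.4838 m/s
v_mean = 0.84 × 0.4838 = 0.4064 m/s
Q = A × v_mean = 22.9 × 0.4064 = 9.306 m³/s

9.31 m³/s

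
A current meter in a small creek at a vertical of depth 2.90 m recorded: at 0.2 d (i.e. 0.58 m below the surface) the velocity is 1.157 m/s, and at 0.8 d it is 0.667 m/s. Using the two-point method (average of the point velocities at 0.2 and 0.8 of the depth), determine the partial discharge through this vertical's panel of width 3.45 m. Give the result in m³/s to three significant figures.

9.12 m³/s

v̄ = (1.157 + 0.667) / 2 = 0.9120 m/s
q = v̄ × d × w = 0.9120 × 2.90 × 3.45 = 9.125 m³/s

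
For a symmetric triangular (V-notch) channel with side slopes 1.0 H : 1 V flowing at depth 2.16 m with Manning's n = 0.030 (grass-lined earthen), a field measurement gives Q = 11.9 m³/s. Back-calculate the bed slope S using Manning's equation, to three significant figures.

0.00839

A = z·y² = 1.0×2.16² = 4.666 m²
P = 2y√(1+z²) = 2×2.16×√(1+1.0²) = 6.109 m
R = A/P = 4.666/6.109 = 0.7637 m
S = (Q·n / (1·A·R^(2/3)))² = (11.9×0.030 / (1×4.666×0.8355))² = 0.008388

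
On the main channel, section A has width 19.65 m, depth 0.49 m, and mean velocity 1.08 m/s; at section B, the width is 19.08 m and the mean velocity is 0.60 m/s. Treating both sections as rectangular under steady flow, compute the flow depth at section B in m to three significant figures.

Q = A₁V₁ = (19.65×0.49) × 1.08 = 10.40 m³/s
d₂ = Q/(b₂ V₂) = 10.40/(19.08×0.60) = 0.9083 m

0.908 m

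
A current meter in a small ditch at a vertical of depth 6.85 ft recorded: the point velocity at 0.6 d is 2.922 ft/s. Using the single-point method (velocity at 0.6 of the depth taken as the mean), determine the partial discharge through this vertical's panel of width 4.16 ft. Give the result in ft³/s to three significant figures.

v̄ = v₀.₆ = 2.922 ft/s
q = v̄ × d × w = 2.922 × 6.85 × 4.16 = 83.27 ft³/s

83.3 ft³/s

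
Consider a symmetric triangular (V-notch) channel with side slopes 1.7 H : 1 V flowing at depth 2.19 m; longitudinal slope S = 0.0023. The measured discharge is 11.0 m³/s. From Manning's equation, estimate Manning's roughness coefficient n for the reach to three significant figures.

0.0342

A = z·y² = 1.7×2.19² = 8.153 m²
P = 2y√(1+z²) = 2×2.19×√(1+1.7²) = 8.639 m
R = A/P = 8.153/8.639 = 0.9438 m
n = (1/Q)·A·R^(2/3)·S^(1/2) = (1/11.0) × 8.153 × 0.9622 × 0.04796 = 0.03420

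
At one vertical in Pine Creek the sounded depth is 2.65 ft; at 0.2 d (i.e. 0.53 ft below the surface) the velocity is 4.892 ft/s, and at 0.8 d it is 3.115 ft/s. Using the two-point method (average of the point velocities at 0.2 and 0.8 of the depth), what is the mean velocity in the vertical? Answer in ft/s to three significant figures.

4.00 ft/s

v̄ = (4.892 + 3.115) / 2 = 4.004 ft/s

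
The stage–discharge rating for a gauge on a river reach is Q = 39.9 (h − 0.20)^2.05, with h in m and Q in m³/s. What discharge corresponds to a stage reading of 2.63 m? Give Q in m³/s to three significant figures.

Q = 39.9 × (2.63 − 0.20)^2.05 = 39.9 × 2.43^2.05 = 246.3 m³/s

246 m³/s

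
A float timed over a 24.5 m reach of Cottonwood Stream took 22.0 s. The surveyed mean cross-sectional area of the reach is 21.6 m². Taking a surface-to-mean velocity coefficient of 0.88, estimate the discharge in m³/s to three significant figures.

v_surface = L / t̄ = 24.5 / 22 = 1.114 m/s
v_mean = 0.88 × 1.114 = 0.9800 m/s
Q = A × v_mean = 21.6 × 0.9800 = 21.17 m³/s

21.2 m³/s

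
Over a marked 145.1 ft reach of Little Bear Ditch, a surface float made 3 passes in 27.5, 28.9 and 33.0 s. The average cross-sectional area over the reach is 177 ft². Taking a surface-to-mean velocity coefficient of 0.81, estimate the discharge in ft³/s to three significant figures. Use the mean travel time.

t̄ = (27.5 + 28.9 + 33.0) / 3 = 29.8 s
v_surface = L / t̄ = 145.1 / 29.8 = 4.869 ft/s
v_mean = 0.81 × 4.869 = 3.944 ft/s
Q = A × v_mean = 177 × 3.944 = 698.1 ft³/s

698 ft³/s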